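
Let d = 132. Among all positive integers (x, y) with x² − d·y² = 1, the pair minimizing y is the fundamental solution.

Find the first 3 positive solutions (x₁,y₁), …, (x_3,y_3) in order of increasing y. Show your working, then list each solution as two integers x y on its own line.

23 2
1057 92
48599 4230

d=132: √d = [11; 2,22] (ℓ=2, even), read p_1/q_1
step 0: (11, 1)  from 11·(1,0) + (0,1)
step 1: (23, 2)  from 2·(11,1) + (1,0)
(x₁, y₁) = (23, 2);  23² − 132·2² = 1 ✓
n=2: (23,2)∘(23,2) = (23·23+132·2·2, 23·2+2·23) = (1057,92)
n=3: (1057,92)∘(23,2) = (23·1057+132·2·92, 23·92+2·1057) = (48599,4230)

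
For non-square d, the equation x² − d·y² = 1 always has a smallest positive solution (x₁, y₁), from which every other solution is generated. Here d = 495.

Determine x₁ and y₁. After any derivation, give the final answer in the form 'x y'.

[22; 4,44] for √495; ℓ=2 ⇒ convergent index 1
a_0=22:  p_0=22·1+0=22,  q_0=22·0+1=1
a_1=4:  p_1=4·22+1=89,  q_1=4·1+0=4
(x₁, y₁) = (89, 4);  89² − 495·4² = 1 ✓

89 4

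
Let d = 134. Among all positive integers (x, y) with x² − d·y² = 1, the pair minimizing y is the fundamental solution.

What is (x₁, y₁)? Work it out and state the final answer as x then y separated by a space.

145925 12606

√134 = [11; 1,1,2,1,3,…,1,1,22, …], period ℓ=14 (even) → k=13
a_0=11:  p_0=11·1+0=11,  q_0=11·0+1=1
a_1=1:  p_1=1·11+1=12,  q_1=1·1+0=1
a_2=1:  p_2=1·12+11=23,  q_2=1·1+1=2
a_3=2:  p_3=2·23+12=58,  q_3=2·2+1=5
a_4=1:  p_4=1·58+23=81,  q_4=1·5+2=7
…
a_7=10:  p_7=10·382+301=4121,  q_7=10·33+26=356
a_8=1:  p_8=1·4121+382=4503,  q_8=1·356+33=389
a_9=3:  p_9=3·4503+4121=17630,  q_9=3·389+356=1523
a_10=1:  p_10=1·17630+4503=22133,  q_10=1·1523+389=1912
a_11=2:  p_11=2·22133+17630=61896,  q_11=2·1912+1523=5347
a_12=1:  p_12=1·61896+22133=84029,  q_12=1·5347+1912=7259
a_13=1:  p_13=1·84029+61896=145925,  q_13=1·7259+5347=12606
→ (145925, 12606).  Check: 145925²=21294105625, 134·12606²=21294105624, difference 1.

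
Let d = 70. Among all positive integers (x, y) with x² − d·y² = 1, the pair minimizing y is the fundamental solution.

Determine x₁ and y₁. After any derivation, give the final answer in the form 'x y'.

251 30

√70 → a₀=8, period (2,1,2,1,2,16); ℓ=6 even so k=5
a_0=8:  p_0=8·1+0=8,  q_0=8·0+1=1
a_1=2:  p_1=2·8+1=17,  q_1=2·1+0=2
a_2=1:  p_2=1·17+8=25,  q_2=1·2+1=3
…
a_4=1:  p_4=1·67+25=92,  q_4=1·8+3=11
a_5=2:  p_5=2·92+67=251,  q_5=2·11+8=30
→ (251, 30).  Check: 251²=63001, 70·30²=63000, difference 1.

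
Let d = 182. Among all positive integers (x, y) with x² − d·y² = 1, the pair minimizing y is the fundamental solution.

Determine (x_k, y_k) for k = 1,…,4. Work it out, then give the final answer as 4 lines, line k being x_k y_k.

27 2
1457 108
78651 5830
4245697 314712

[13; 2,26] for √182; ℓ=2 ⇒ convergent index 1
i=0: a=13 ⇒ p=13, q=1
i=1: a=2 ⇒ p=27, q=2
fundamental: x₁=27, y₁=2  (since 729 − 182·4 = 1)
k=2:  x_2 = 27·27+182·2·2 = 1457,  y_2 = 27·2+2·27 = 108
k=3:  x_3 = 27·1457+182·2·108 = 78651,  y_3 = 27·108+2·1457 = 5830
k=4:  x_4 = 27·78651+182·2·5830 = 4245697,  y_4 = 27·5830+2·78651 = 314712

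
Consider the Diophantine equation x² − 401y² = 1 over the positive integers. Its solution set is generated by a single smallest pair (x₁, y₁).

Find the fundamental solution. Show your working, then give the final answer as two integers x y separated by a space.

801 40

[20; 40] for √401; ℓ=1 ⇒ convergent index 1
k=0  a_k=20  p_k/q_k = 20/1
k=1  a_k=40  p_k/q_k = 801/40
→ (801, 40).  Check: 801²=641601, 401·40²=641600, difference 1.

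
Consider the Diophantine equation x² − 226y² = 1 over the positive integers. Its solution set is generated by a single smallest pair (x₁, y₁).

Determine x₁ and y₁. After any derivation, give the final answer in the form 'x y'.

√226 = [15; 30, …], period ℓ=1 (odd) → k=1
i=0: a=15 ⇒ p=15, q=1
i=1: a=30 ⇒ p=451, q=30
→ (451, 30).  Check: 451²=203401, 226·30²=203400, difference 1.

451 30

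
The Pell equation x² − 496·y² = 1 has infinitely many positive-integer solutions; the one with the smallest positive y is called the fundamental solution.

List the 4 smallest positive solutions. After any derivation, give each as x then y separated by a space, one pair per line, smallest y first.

4620799 207480
42703566796801 1917446753040
394649197502177907199 17720272078000750440
3647189234337689639247667201 163763630995505661818050080

d=496: √d = [22; 3,1,2,4,1,…,1,3,44] (ℓ=16, even), read p_15/q_15
k=0  a_k=22  p_k/q_k = 22/1
k=1  a_k=3  p_k/q_k = 67/3
k=2  a_k=1  p_k/q_k = 89/4
k=3  a_k=2  p_k/q_k = 245/11
k=4  a_k=4  p_k/q_k = 1069/48
k=5  a_k=1  p_k/q_k = 1314/59
k=6  a_k=1  p_k/q_k = 2383/107
…
k=8  a_k=2  p_k/q_k = 14543/653
k=9  a_k=2  p_k/q_k = 35166/1579
k=10  a_k=1  p_k/q_k = 49709/2232
k=11  a_k=1  p_k/q_k = 84875/3811
k=12  a_k=4  p_k/q_k = 389209/17476
k=13  a_k=2  p_k/q_k = 863293/38763
k=14  a_k=1  p_k/q_k = 1252502/56239
k=15  a_k=3  p_k/q_k = 4620799/207480
(x₁, y₁) = (4620799, 207480);  4620799² − 496·207480² = 1 ✓
n=2: (4620799,207480)∘(4620799,207480) = (4620799·4620799+496·207480·207480, 4620799·207480+207480·4620799) = (42703566796801,1917446753040)
n=3: (42703566796801,1917446753040)∘(4620799,207480) = (4620799·42703566796801+496·207480·1917446753040, 4620799·1917446753040+207480·42703566796801) = (394649197502177907199,17720272078000750440)
n=4: (394649197502177907199,17720272078000750440)∘(4620799,207480) = (4620799·394649197502177907199+496·207480·17720272078000750440, 4620799·17720272078000750440+207480·394649197502177907199) = (3647189234337689639247667201,163763630995505661818050080)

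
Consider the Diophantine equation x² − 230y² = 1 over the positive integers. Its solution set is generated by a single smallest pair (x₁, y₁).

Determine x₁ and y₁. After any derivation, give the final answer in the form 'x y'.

d=230: √d = [15; 6,30] (ℓ=2, even), read p_1/q_1
step 0: (15, 1)  from 15·(1,0) + (0,1)
step 1: (91, 6)  from 6·(15,1) + (1,0)
(x₁, y₁) = (91, 6);  91² − 230·6² = 1 ✓

91 6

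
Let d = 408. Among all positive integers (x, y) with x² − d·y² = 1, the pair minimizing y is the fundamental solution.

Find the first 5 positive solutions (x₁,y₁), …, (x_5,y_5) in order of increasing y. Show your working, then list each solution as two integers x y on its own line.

d=408: √d = [20; 5,40] (ℓ=2, even), read p_1/q_1
k=0  a_k=20  p_k/q_k = 20/1
k=1  a_k=5  p_k/q_k = 101/5
fundamental: x₁=101, y₁=5  (since 10201 − 408·25 = 1)
k=2:  x_2 = 101·101+408·5·5 = 20401,  y_2 = 101·5+5·101 = 1010
k=3:  x_3 = 101·20401+408·5·1010 = 4120901,  y_3 = 101·1010+5·20401 = 204015
k=4:  x_4 = 101·4120901+408·5·204015 = 832401601,  y_4 = 101·204015+5·4120901 = 41210020
k=5:  x_5 = 101·832401601+408·5·41210020 = 168141002501,  y_5 = 101·41210020+5·832401601 = 8324220025

101 5
20401 1010
4120901 204015
832401601 41210020
168141002501 8324220025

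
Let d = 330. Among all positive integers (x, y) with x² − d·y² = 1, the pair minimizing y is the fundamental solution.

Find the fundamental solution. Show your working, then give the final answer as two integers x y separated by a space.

109 6

[18; 6,36] for √330; ℓ=2 ⇒ convergent index 1
step 0: (18, 1)  from 18·(1,0) + (0,1)
step 1: (109, 6)  from 6·(18,1) + (1,0)
→ (109, 6).  Check: 109²=11881, 330·6²=11880, difference 1.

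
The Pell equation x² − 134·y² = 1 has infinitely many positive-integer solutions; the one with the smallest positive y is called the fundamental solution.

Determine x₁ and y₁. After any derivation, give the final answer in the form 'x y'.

145925 12606

[11; 1,1,2,1,3,…,1,1,22] for √134; ℓ=14 ⇒ convergent index 13
a_0=11:  p_0=11·1+0=11,  q_0=11·0+1=1
a_1=1:  p_1=1·11+1=12,  q_1=1·1+0=1
…
a_3=2:  p_3=2·23+12=58,  q_3=2·2+1=5
a_4=1:  p_4=1·58+23=81,  q_4=1·5+2=7
…
a_6=1:  p_6=1·301+81=382,  q_6=1·26+7=33
…
a_9=3:  p_9=3·4503+4121=17630,  q_9=3·389+356=1523
a_10=1:  p_10=1·17630+4503=22133,  q_10=1·1523+389=1912
a_11=2:  p_11=2·22133+17630=61896,  q_11=2·1912+1523=5347
a_12=1:  p_12=1·61896+22133=84029,  q_12=1·5347+1912=7259
a_13=1:  p_13=1·84029+61896=145925,  q_13=1·7259+5347=12606
→ (145925, 12606).  Check: 145925²=21294105625, 134·12606²=21294105624, difference 1.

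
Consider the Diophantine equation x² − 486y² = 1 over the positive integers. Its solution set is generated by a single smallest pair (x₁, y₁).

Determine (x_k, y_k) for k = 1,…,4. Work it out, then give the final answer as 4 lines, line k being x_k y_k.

485 22
470449 21340
456335045 20699778
442644523201 20078763320

[22; 22,44] for √486; ℓ=2 ⇒ convergent index 1
k=0  a_k=22  p_k/q_k = 22/1
k=1  a_k=22  p_k/q_k = 485/22
fundamental: x₁=485, y₁=22  (since 235225 − 486·484 = 1)
(485+22√486)^2 = 470449 + 21340√486
(485+22√486)^3 = 456335045 + 20699778√486
(485+22√486)^4 = 442644523201 + 20078763320√486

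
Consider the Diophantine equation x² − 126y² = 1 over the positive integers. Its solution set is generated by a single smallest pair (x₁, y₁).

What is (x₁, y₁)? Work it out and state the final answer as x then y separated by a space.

[11; 4,2,4,22] for √126; ℓ=4 ⇒ convergent index 3
k=0  a_k=11  p_k/q_k = 11/1
…
k=2  a_k=2  p_k/q_k = 101/9
k=3  a_k=4  p_k/q_k = 449/40
fundamental: x₁=449, y₁=40  (since 201601 − 126·1600 = 1)

449 40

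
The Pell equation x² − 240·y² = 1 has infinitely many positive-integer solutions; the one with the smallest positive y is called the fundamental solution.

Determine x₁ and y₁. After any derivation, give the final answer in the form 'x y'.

31 2

[15; 2,30] for √240; ℓ=2 ⇒ convergent index 1
step 0: (15, 1)  from 15·(1,0) + (0,1)
step 1: (31, 2)  from 2·(15,1) + (1,0)
(x₁, y₁) = (31, 2);  31² − 240·2² = 1 ✓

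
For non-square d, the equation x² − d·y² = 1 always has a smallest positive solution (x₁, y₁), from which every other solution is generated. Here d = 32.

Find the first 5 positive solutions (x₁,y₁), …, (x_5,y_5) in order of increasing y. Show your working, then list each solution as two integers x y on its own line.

√32 = [5; 1,1,1,10, …], period ℓ=4 (even) → k=3
k=0  a_k=5  p_k/q_k = 5/1
…
k=2  a_k=1  p_k/q_k = 11/2
k=3  a_k=1  p_k/q_k = 17/3
(x₁, y₁) = (17, 3);  17² − 32·3² = 1 ✓
(17+3√32)^2 = 577 + 102√32
(17+3√32)^3 = 19601 + 3465√32
(17+3√32)^4 = 665857 + 117708√32
(17+3√32)^5 = 22619537 + 3998607√32

17 3
577 102
19601 3465
665857 117708
22619537 3998607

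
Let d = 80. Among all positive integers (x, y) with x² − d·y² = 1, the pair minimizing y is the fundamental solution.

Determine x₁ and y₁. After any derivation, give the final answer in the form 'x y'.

d=80: √d = [8; 1,16] (ℓ=2, even), read p_1/q_1
step 0: (8, 1)  from 8·(1,0) + (0,1)
step 1: (9, 1)  from 1·(8,1) + (1,0)
→ (9, 1).  Check: 9²=81, 80·1²=80, difference 1.

9 1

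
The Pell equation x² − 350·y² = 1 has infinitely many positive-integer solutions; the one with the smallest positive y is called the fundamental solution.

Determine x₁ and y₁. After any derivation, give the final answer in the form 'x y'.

449 24

d=350: √d = [18; 1,2,2,2,1,36] (ℓ=6, even), read p_5/q_5
k=0  a_k=18  p_k/q_k = 18/1
k=1  a_k=1  p_k/q_k = 19/1
k=2  a_k=2  p_k/q_k = 56/3
k=3  a_k=2  p_k/q_k = 131/7
k=4  a_k=2  p_k/q_k = 318/17
k=5  a_k=1  p_k/q_k = 449/24
fundamental: x₁=449, y₁=24  (since 201601 − 350·576 = 1)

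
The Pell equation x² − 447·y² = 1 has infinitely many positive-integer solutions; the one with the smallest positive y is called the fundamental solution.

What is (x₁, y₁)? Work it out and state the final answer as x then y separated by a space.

148 7

d=447: √d = [21; 7,42] (ℓ=2, even), read p_1/q_1
k=0  a_k=21  p_k/q_k = 21/1
k=1  a_k=7  p_k/q_k = 148/7
→ (148, 7).  Check: 148²=21904, 447·7²=21903, difference 1.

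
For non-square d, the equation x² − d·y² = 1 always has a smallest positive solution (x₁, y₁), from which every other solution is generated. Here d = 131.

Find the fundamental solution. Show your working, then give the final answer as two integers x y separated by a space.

10610 927

√131 = [11; 2,4,11,4,2,22, …], period ℓ=6 (even) → k=5
k=0  a_k=11  p_k/q_k = 11/1
…
k=4  a_k=4  p_k/q_k = 4727/413
k=5  a_k=2  p_k/q_k = 10610/927
(x₁, y₁) = (10610, 927);  10610² − 131·927² = 1 ✓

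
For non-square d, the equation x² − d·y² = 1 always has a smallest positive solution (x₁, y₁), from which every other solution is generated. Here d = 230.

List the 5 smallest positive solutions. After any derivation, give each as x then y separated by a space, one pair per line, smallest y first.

√230 → a₀=15, period (6,30); ℓ=2 even so k=1
step 0: (15, 1)  from 15·(1,0) + (0,1)
step 1: (91, 6)  from 6·(15,1) + (1,0)
→ (91, 6).  Check: 91²=8281, 230·6²=8280, difference 1.
(91+6√230)^2 = 16561 + 1092√230
(91+6√230)^3 = 3014011 + 198738√230
(91+6√230)^4 = 548533441 + 36169224√230
(91+6√230)^5 = 99830072251 + 6582600030√230

91 6
16561 1092
3014011 198738
548533441 36169224
99830072251 6582600030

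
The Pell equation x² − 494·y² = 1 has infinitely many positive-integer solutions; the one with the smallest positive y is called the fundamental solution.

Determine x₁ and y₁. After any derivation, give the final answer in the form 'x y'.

√494 → a₀=22, period (4,2,2,1,2,1,2,2,4,44); ℓ=10 even so k=9
step 0: (22, 1)  from 22·(1,0) + (0,1)
…
step 2: (200, 9)  from 2·(89,4) + (22,1)
…
step 4: (689, 31)  from 1·(489,22) + (200,9)
step 5: (1867, 84)  from 2·(689,31) + (489,22)
step 6: (2556, 115)  from 1·(1867,84) + (689,31)
…
step 8: (16514, 743)  from 2·(6979,314) + (2556,115)
step 9: (73035, 3286)  from 4·(16514,743) + (6979,314)
→ (73035, 3286).  Check: 73035²=5334111225, 494·3286²=5334111224, difference 1.

73035 3286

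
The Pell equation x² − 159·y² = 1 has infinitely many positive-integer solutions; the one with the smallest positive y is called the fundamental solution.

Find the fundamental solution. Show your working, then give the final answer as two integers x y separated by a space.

1324 105

√159 → a₀=12, period (1,1,1,1,3,1,1,1,1,24); ℓ=10 even so k=9
step 0: (12, 1)  from 12·(1,0) + (0,1)
…
step 2: (25, 2)  from 1·(13,1) + (12,1)
step 3: (38, 3)  from 1·(25,2) + (13,1)
…
step 5: (227, 18)  from 3·(63,5) + (38,3)
…
step 7: (517, 41)  from 1·(290,23) + (227,18)
step 8: (807, 64)  from 1·(517,41) + (290,23)
step 9: (1324, 105)  from 1·(807,64) + (517,41)
(x₁, y₁) = (1324, 105);  1324² − 159·105² = 1 ✓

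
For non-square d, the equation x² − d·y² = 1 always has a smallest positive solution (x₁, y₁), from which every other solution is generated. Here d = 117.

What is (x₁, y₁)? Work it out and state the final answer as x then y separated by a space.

[10; 1,4,2,4,1,20] for √117; ℓ=6 ⇒ convergent index 5
i=0: a=10 ⇒ p=10, q=1
…
i=2: a=4 ⇒ p=54, q=5
…
i=4: a=4 ⇒ p=530, q=49
i=5: a=1 ⇒ p=649, q=60
fundamental: x₁=649, y₁=60  (since 421201 − 117·3600 = 1)

649 60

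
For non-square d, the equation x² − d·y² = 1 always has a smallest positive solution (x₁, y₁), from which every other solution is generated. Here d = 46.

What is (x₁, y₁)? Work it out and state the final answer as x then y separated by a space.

[6; 1,3,1,1,2,6,2,1,1,3,1,12] for √46; ℓ=12 ⇒ convergent index 11
step 0: (6, 1)  from 6·(1,0) + (0,1)
…
step 2: (27, 4)  from 3·(7,1) + (6,1)
…
step 5: (156, 23)  from 2·(61,9) + (34,5)
step 6: (997, 147)  from 6·(156,23) + (61,9)
step 7: (2150, 317)  from 2·(997,147) + (156,23)
…
step 9: (5297, 781)  from 1·(3147,464) + (2150,317)
step 10: (19038, 2807)  from 3·(5297,781) + (3147,464)
step 11: (24335, 3588)  from 1·(19038,2807) + (5297,781)
→ (24335, 3588).  Check: 24335²=592192225, 46·3588²=592192224, difference 1.

24335 3588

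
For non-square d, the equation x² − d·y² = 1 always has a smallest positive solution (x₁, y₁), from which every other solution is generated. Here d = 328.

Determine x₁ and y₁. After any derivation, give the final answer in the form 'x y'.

163 9

d=328: √d = [18; 9,36] (ℓ=2, even), read p_1/q_1
i=0: a=18 ⇒ p=18, q=1
i=1: a=9 ⇒ p=163, q=9
→ (163, 9).  Check: 163²=26569, 328·9²=26568, difference 1.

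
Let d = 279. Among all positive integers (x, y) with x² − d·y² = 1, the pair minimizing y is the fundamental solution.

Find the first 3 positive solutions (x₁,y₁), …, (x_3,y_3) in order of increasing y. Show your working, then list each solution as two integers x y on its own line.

1520 91
4620799 276640
14047227440 840985509

d=279: √d = [16; 1,2,2,1,2,2,1,32] (ℓ=8, even), read p_7/q_7
step 0: (16, 1)  from 16·(1,0) + (0,1)
step 1: (17, 1)  from 1·(16,1) + (1,0)
step 2: (50, 3)  from 2·(17,1) + (16,1)
step 3: (117, 7)  from 2·(50,3) + (17,1)
step 4: (167, 10)  from 1·(117,7) + (50,3)
step 5: (451, 27)  from 2·(167,10) + (117,7)
step 6: (1069, 64)  from 2·(451,27) + (167,10)
step 7: (1520, 91)  from 1·(1069,64) + (451,27)
fundamental: x₁=1520, y₁=91  (since 2310400 − 279·8281 = 1)
(1520+91√279)^2 = 4620799 + 276640√279
(1520+91√279)^3 = 14047227440 + 840985509√279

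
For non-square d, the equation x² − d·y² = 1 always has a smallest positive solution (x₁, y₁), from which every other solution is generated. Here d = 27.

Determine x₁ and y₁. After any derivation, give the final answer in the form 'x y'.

[5; 5,10] for √27; ℓ=2 ⇒ convergent index 1
i=0: a=5 ⇒ p=5, q=1
i=1: a=5 ⇒ p=26, q=5
fundamental: x₁=26, y₁=5  (since 676 − 27·25 = 1)

26 5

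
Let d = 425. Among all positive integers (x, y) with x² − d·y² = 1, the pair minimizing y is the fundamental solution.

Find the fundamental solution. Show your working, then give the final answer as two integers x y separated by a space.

d=425: √d = [20; 1,1,1,1,1,1,40] (ℓ=7, odd), read p_13/q_13
k=0  a_k=20  p_k/q_k = 20/1
…
k=6  a_k=1  p_k/q_k = 268/13
…
k=11  a_k=1  p_k/q_k = 55229/2679
k=12  a_k=1  p_k/q_k = 88420/4289
k=13  a_k=1  p_k/q_k = 143649/6968
(x₁, y₁) = (143649, 6968);  143649² − 425·6968² = 1 ✓

143649 6968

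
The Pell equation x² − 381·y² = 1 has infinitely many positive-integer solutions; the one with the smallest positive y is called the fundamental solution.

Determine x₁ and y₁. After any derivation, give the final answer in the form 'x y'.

√381 → a₀=19, period (1,1,12,1,1,38); ℓ=6 even so k=5
step 0: (19, 1)  from 19·(1,0) + (0,1)
step 1: (20, 1)  from 1·(19,1) + (1,0)
…
step 3: (488, 25)  from 12·(39,2) + (20,1)
step 4: (527, 27)  from 1·(488,25) + (39,2)
step 5: (1015, 52)  from 1·(527,27) + (488,25)
(x₁, y₁) = (1015, 52);  1015² − 381·52² = 1 ✓

1015 52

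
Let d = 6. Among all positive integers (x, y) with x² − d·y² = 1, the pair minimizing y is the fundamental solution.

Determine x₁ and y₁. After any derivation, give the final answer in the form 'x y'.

5 2

√6 = [2; 2,4, …], period ℓ=2 (even) → k=1
step 0: (2, 1)  from 2·(1,0) + (0,1)
step 1: (5, 2)  from 2·(2,1) + (1,0)
→ (5, 2).  Check: 5²=25, 6·2²=24, difference 1.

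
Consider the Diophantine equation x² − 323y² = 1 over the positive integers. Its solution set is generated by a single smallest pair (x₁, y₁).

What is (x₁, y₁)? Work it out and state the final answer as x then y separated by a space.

√323 = [17; 1,34, …], period ℓ=2 (even) → k=1
i=0: a=17 ⇒ p=17, q=1
i=1: a=1 ⇒ p=18, q=1
(x₁, y₁) = (18, 1);  18² − 323·1² = 1 ✓

18 1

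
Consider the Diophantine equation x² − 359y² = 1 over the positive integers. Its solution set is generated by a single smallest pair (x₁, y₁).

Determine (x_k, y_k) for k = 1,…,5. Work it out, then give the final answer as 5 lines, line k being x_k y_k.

360 19
259199 13680
186622920 9849581
134368243201 7091684640
96744948481800 5106003091219

[18; 1,17,1,36] for √359; ℓ=4 ⇒ convergent index 3
i=0: a=18 ⇒ p=18, q=1
…
i=2: a=17 ⇒ p=341, q=18
i=3: a=1 ⇒ p=360, q=19
(x₁, y₁) = (360, 19);  360² − 359·19² = 1 ✓
(360+19√359)^2 = 259199 + 13680√359
(360+19√359)^3 = 186622920 + 9849581√359
(360+19√359)^4 = 134368243201 + 7091684640√359
(360+19√359)^5 = 96744948481800 + 5106003091219√359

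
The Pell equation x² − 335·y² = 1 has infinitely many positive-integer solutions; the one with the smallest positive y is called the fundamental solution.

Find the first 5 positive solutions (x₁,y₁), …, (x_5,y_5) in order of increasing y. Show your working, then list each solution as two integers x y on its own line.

604 33
729631 39864
881393644 48155679
1064722792321 58172020368
1286184251730124 70271752448865

d=335: √d = [18; 3,3,3,36] (ℓ=4, even), read p_3/q_3
a_0=18:  p_0=18·1+0=18,  q_0=18·0+1=1
a_1=3:  p_1=3·18+1=55,  q_1=3·1+0=3
a_2=3:  p_2=3·55+18=183,  q_2=3·3+1=10
a_3=3:  p_3=3·183+55=604,  q_3=3·10+3=33
(x₁, y₁) = (604, 33);  604² − 335·33² = 1 ✓
k=2:  x_2 = 604·604+335·33·33 = 729631,  y_2 = 604·33+33·604 = 39864
k=3:  x_3 = 604·729631+335·33·39864 = 881393644,  y_3 = 604·39864+33·729631 = 48155679
k=4:  x_4 = 604·881393644+335·33·48155679 = 1064722792321,  y_4 = 604·48155679+33·881393644 = 58172020368
k=5:  x_5 = 604·1064722792321+335·33·58172020368 = 1286184251730124,  y_5 = 604·58172020368+33·1064722792321 = 70271752448865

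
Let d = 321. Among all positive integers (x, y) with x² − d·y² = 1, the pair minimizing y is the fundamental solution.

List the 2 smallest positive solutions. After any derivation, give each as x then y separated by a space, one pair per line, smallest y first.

215 12
92449 5160

[17; 1,10,1,34] for √321; ℓ=4 ⇒ convergent index 3
k=0  a_k=17  p_k/q_k = 17/1
…
k=2  a_k=10  p_k/q_k = 197/11
k=3  a_k=1  p_k/q_k = 215/12
→ (215, 12).  Check: 215²=46225, 321·12²=46224, difference 1.
(215+12√321)^2 = 92449 + 5160√321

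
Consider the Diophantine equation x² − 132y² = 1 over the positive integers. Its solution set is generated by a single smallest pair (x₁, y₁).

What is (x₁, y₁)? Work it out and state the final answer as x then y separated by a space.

23 2

[11; 2,22] for √132; ℓ=2 ⇒ convergent index 1
i=0: a=11 ⇒ p=11, q=1
i=1: a=2 ⇒ p=23, q=2
fundamental: x₁=23, y₁=2  (since 529 − 132·4 = 1)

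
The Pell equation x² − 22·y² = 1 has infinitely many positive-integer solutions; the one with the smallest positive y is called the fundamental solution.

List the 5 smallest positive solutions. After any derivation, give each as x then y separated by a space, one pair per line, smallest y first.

197 42
77617 16548
30580901 6519870
12048797377 2568812232
4747195585637 1012105499538

d=22: √d = [4; 1,2,4,2,1,8] (ℓ=6, even), read p_5/q_5
a_0=4:  p_0=4·1+0=4,  q_0=4·0+1=1
a_1=1:  p_1=1·4+1=5,  q_1=1·1+0=1
a_2=2:  p_2=2·5+4=14,  q_2=2·1+1=3
a_3=4:  p_3=4·14+5=61,  q_3=4·3+1=13
a_4=2:  p_4=2·61+14=136,  q_4=2·13+3=29
a_5=1:  p_5=1·136+61=197,  q_5=1·29+13=42
(x₁, y₁) = (197, 42);  197² − 22·42² = 1 ✓
(197+42√22)^2 = 77617 + 16548√22
(197+42√22)^3 = 30580901 + 6519870√22
(197+42√22)^4 = 12048797377 + 2568812232√22
(197+42√22)^5 = 4747195585637 + 1012105499538√22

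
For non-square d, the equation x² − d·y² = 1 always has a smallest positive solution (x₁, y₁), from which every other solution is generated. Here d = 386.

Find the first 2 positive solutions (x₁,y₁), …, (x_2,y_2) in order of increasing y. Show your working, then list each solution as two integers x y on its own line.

111555 5678
24889036049 1266818580

d=386: √d = [19; 1,1,1,4,1,18,1,4,1,1,1,38] (ℓ=12, even), read p_11/q_11
a_0=19:  p_0=19·1+0=19,  q_0=19·0+1=1
…
a_6=18:  p_6=18·334+275=6287,  q_6=18·17+14=320
…
a_8=4:  p_8=4·6621+6287=32771,  q_8=4·337+320=1668
…
a_10=1:  p_10=1·39392+32771=72163,  q_10=1·2005+1668=3673
a_11=1:  p_11=1·72163+39392=111555,  q_11=1·3673+2005=5678
fundamental: x₁=111555, y₁=5678  (since 12444518025 − 386·32239684 = 1)
n=2: (111555,5678)∘(111555,5678) = (111555·111555+386·5678·5678, 111555·5678+5678·111555) = (24889036049,1266818580)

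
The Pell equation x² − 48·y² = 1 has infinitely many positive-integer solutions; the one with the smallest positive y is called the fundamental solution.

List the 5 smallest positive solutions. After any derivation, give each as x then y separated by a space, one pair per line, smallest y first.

7 1
97 14
1351 195
18817 2716
262087 37829

√48 = [6; 1,12, …], period ℓ=2 (even) → k=1
a_0=6:  p_0=6·1+0=6,  q_0=6·0+1=1
a_1=1:  p_1=1·6+1=7,  q_1=1·1+0=1
(x₁, y₁) = (7, 1);  7² − 48·1² = 1 ✓
(7+1√48)^2 = 97 + 14√48
(7+1√48)^3 = 1351 + 195√48
(7+1√48)^4 = 18817 + 2716√48
(7+1√48)^5 = 262087 + 37829√48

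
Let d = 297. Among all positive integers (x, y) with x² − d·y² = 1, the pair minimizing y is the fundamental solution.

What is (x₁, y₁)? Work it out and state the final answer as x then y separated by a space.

√297 = [17; 4,3,1,1,2,1,1,3,4,34, …], period ℓ=10 (even) → k=9
step 0: (17, 1)  from 17·(1,0) + (0,1)
step 1: (69, 4)  from 4·(17,1) + (1,0)
…
step 3: (293, 17)  from 1·(224,13) + (69,4)
step 4: (517, 30)  from 1·(293,17) + (224,13)
…
step 6: (1844, 107)  from 1·(1327,77) + (517,30)
…
step 8: (11357, 659)  from 3·(3171,184) + (1844,107)
step 9: (48599, 2820)  from 4·(11357,659) + (3171,184)
→ (48599, 2820).  Check: 48599²=2361862801, 297·2820²=2361862800, difference 1.

48599 2820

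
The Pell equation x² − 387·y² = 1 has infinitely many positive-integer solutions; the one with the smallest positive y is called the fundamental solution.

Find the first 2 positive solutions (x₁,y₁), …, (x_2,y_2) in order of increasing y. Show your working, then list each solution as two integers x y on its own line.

[19; 1,2,19,2,1,38] for √387; ℓ=6 ⇒ convergent index 5
a_0=19:  p_0=19·1+0=19,  q_0=19·0+1=1
…
a_2=2:  p_2=2·20+19=59,  q_2=2·1+1=3
…
a_4=2:  p_4=2·1141+59=2341,  q_4=2·58+3=119
a_5=1:  p_5=1·2341+1141=3482,  q_5=1·119+58=177
fundamental: x₁=3482, y₁=177  (since 12124324 − 387·31329 = 1)
k=2:  x_2 = 3482·3482+387·177·177 = 24248647,  y_2 = 3482·177+177·3482 = 1232628

3482 177
24248647 1232628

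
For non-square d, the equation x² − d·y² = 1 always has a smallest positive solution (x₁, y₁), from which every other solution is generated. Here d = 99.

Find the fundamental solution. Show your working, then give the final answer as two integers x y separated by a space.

10 1

√99 = [9; 1,18, …], period ℓ=2 (even) → k=1
a_0=9:  p_0=9·1+0=9,  q_0=9·0+1=1
a_1=1:  p_1=1·9+1=10,  q_1=1·1+0=1
(x₁, y₁) = (10, 1);  10² − 99·1² = 1 ✓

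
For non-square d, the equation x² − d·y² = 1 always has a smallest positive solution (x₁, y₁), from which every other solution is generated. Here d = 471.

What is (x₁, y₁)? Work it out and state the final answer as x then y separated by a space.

7838695 361188

d=471: √d = [21; 1,2,2,1,3,…,2,1,42] (ℓ=14, even), read p_13/q_13
k=0  a_k=21  p_k/q_k = 21/1
k=1  a_k=1  p_k/q_k = 22/1
…
k=4  a_k=1  p_k/q_k = 217/10
k=5  a_k=3  p_k/q_k = 803/37
…
k=7  a_k=14  p_k/q_k = 48809/2249
…
k=9  a_k=3  p_k/q_k = 644804/29711
…
k=12  a_k=2  p_k/q_k = 5506953/253747
k=13  a_k=1  p_k/q_k = 7838695/361188
→ (7838695, 361188).  Check: 7838695²=61445139303025, 471·361188²=61445139303024, difference 1.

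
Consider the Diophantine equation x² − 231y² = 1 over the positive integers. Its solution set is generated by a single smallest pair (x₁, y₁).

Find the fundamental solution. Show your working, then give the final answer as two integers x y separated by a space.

76 5

√231 = [15; 5,30, …], period ℓ=2 (even) → k=1
a_0=15:  p_0=15·1+0=15,  q_0=15·0+1=1
a_1=5:  p_1=5·15+1=76,  q_1=5·1+0=5
fundamental: x₁=76, y₁=5  (since 5776 − 231·25 = 1)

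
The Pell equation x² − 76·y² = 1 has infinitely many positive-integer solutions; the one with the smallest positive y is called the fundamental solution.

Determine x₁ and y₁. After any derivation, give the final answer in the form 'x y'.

d=76: √d = [8; 1,2,1,1,5,4,5,1,1,2,1,16] (ℓ=12, even), read p_11/q_11
a_0=8:  p_0=8·1+0=8,  q_0=8·0+1=1
…
a_2=2:  p_2=2·9+8=26,  q_2=2·1+1=3
…
a_4=1:  p_4=1·35+26=61,  q_4=1·4+3=7
a_5=5:  p_5=5·61+35=340,  q_5=5·7+4=39
a_6=4:  p_6=4·340+61=1421,  q_6=4·39+7=163
a_7=5:  p_7=5·1421+340=7445,  q_7=5·163+39=854
a_8=1:  p_8=1·7445+1421=8866,  q_8=1·854+163=1017
…
a_10=2:  p_10=2·16311+8866=41488,  q_10=2·1871+1017=4759
a_11=1:  p_11=1·41488+16311=57799,  q_11=1·4759+1871=6630
→ (57799, 6630).  Check: 57799²=3340724401, 76·6630²=3340724400, difference 1.

57799 6630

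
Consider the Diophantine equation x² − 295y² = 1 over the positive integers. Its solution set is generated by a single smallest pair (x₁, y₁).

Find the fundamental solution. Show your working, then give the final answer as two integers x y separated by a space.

d=295: √d = [17; 5,1,2,3,2,6,2,3,2,1,5,34] (ℓ=12, even), read p_11/q_11
i=0: a=17 ⇒ p=17, q=1
…
i=2: a=1 ⇒ p=103, q=6
i=3: a=2 ⇒ p=292, q=17
…
i=5: a=2 ⇒ p=2250, q=131
i=6: a=6 ⇒ p=14479, q=843
…
i=9: a=2 ⇒ p=247414, q=14405
i=10: a=1 ⇒ p=355517, q=20699
i=11: a=5 ⇒ p=2024999, q=117900
(x₁, y₁) = (2024999, 117900);  2024999² − 295·117900² = 1 ✓

2024999 117900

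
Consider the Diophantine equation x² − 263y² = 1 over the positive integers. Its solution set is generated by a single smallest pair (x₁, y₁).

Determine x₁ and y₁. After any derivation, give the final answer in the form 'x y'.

d=263: √d = [16; 4,1,1,1,1,15,1,1,1,1,4,32] (ℓ=12, even), read p_11/q_11
k=0  a_k=16  p_k/q_k = 16/1
…
k=2  a_k=1  p_k/q_k = 81/5
…
k=5  a_k=1  p_k/q_k = 373/23
k=6  a_k=15  p_k/q_k = 5822/359
k=7  a_k=1  p_k/q_k = 6195/382
…
k=10  a_k=1  p_k/q_k = 30229/1864
k=11  a_k=4  p_k/q_k = 139128/8579
→ (139128, 8579).  Check: 139128²=19356600384, 263·8579²=19356600383, difference 1.

139128 8579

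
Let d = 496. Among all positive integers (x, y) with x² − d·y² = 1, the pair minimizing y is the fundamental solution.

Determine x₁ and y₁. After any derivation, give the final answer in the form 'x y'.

√496 → a₀=22, period (3,1,2,4,1,…,1,3,44); ℓ=16 even so k=15
step 0: (22, 1)  from 22·(1,0) + (0,1)
step 1: (67, 3)  from 3·(22,1) + (1,0)
…
step 6: (2383, 107)  from 1·(1314,59) + (1069,48)
step 7: (6080, 273)  from 2·(2383,107) + (1314,59)
step 8: (14543, 653)  from 2·(6080,273) + (2383,107)
…
step 14: (1252502, 56239)  from 1·(863293,38763) + (389209,17476)
step 15: (4620799, 207480)  from 3·(1252502,56239) + (863293,38763)
fundamental: x₁=4620799, y₁=207480  (since 21351783398401 − 496·43047950400 = 1)

4620799 207480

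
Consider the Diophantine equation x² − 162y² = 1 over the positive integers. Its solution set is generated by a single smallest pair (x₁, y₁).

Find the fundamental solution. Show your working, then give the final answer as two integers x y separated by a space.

19601 1540

d=162: √d = [12; 1,2,1,2,12,2,1,2,1,24] (ℓ=10, even), read p_9/q_9
k=0  a_k=12  p_k/q_k = 12/1
k=1  a_k=1  p_k/q_k = 13/1
k=2  a_k=2  p_k/q_k = 38/3
k=3  a_k=1  p_k/q_k = 51/4
…
k=5  a_k=12  p_k/q_k = 1731/136
…
k=8  a_k=2  p_k/q_k = 14268/1121
k=9  a_k=1  p_k/q_k = 19601/1540
(x₁, y₁) = (19601, 1540);  19601² − 162·1540² = 1 ✓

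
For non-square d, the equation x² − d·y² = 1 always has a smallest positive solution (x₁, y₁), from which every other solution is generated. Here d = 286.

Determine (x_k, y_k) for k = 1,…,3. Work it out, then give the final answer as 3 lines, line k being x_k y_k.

√286 = [16; 1,10,3,3,2,3,3,10,1,32, …], period ℓ=10 (even) → k=9
i=0: a=16 ⇒ p=16, q=1
i=1: a=1 ⇒ p=17, q=1
i=2: a=10 ⇒ p=186, q=11
i=3: a=3 ⇒ p=575, q=34
i=4: a=3 ⇒ p=1911, q=113
…
i=6: a=3 ⇒ p=15102, q=893
i=7: a=3 ⇒ p=49703, q=2939
i=8: a=10 ⇒ p=512132, q=30283
i=9: a=1 ⇒ p=561835, q=33222
fundamental: x₁=561835, y₁=33222  (since 315658567225 − 286·1103701284 = 1)
k=2:  x_2 = 561835·561835+286·33222·33222 = 631317134449,  y_2 = 561835·33222+33222·561835 = 37330564740
k=3:  x_3 = 561835·631317134449+286·33222·37330564740 = 709392124465745995,  y_3 = 561835·37330564740+33222·631317134449 = 41947235681362578

561835 33222
631317134449 37330564740
709392124465745995 41947235681362578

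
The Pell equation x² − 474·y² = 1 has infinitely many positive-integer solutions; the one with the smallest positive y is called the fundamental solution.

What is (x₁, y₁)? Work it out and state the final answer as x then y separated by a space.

193549 8890

√474 = [21; 1,3,2,1,1,…,3,1,42, …], period ℓ=14 (even) → k=13
a_0=21:  p_0=21·1+0=21,  q_0=21·0+1=1
a_1=1:  p_1=1·21+1=22,  q_1=1·1+0=1
…
a_7=6:  p_7=6·762+479=5051,  q_7=6·35+22=232
…
a_12=3:  p_12=3·44218+16677=149331,  q_12=3·2031+766=6859
a_13=1:  p_13=1·149331+44218=193549,  q_13=1·6859+2031=8890
→ (193549, 8890).  Check: 193549²=37461215401, 474·8890²=37461215400, difference 1.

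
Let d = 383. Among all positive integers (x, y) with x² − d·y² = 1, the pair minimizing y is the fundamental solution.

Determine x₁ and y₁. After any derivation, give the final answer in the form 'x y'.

d=383: √d = [19; 1,1,3,19,3,1,1,38] (ℓ=8, even), read p_7/q_7
step 0: (19, 1)  from 19·(1,0) + (0,1)
step 1: (20, 1)  from 1·(19,1) + (1,0)
step 2: (39, 2)  from 1·(20,1) + (19,1)
…
step 4: (2642, 135)  from 19·(137,7) + (39,2)
step 5: (8063, 412)  from 3·(2642,135) + (137,7)
step 6: (10705, 547)  from 1·(8063,412) + (2642,135)
step 7: (18768, 959)  from 1·(10705,547) + (8063,412)
fundamental: x₁=18768, y₁=959  (since 352237824 − 383·919681 = 1)

18768 959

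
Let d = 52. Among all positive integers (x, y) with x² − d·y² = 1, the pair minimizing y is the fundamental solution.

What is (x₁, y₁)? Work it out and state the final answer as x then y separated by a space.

649 90

√52 = [7; 4,1,2,1,4,14, …], period ℓ=6 (even) → k=5
k=0  a_k=7  p_k/q_k = 7/1
k=1  a_k=4  p_k/q_k = 29/4
…
k=3  a_k=2  p_k/q_k = 101/14
k=4  a_k=1  p_k/q_k = 137/19
k=5  a_k=4  p_k/q_k = 649/90
(x₁, y₁) = (649, 90);  649² − 52·90² = 1 ✓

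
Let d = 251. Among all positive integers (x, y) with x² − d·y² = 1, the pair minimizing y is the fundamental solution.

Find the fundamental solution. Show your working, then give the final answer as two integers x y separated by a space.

3674890 231957

d=251: √d = [15; 1,5,2,1,2,…,5,1,30] (ℓ=14, even), read p_13/q_13
i=0: a=15 ⇒ p=15, q=1
…
i=2: a=5 ⇒ p=95, q=6
i=3: a=2 ⇒ p=206, q=13
…
i=5: a=2 ⇒ p=808, q=51
…
i=10: a=1 ⇒ p=212692, q=13425
…
i=12: a=5 ⇒ p=3097857, q=195535
i=13: a=1 ⇒ p=3674890, q=231957
→ (3674890, 231957).  Check: 3674890²=13504816512100, 251·231957²=13504816512099, difference 1.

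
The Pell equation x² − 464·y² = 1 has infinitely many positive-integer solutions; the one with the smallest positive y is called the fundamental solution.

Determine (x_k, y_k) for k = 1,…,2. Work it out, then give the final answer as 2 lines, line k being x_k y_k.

9801 455
192119201 8918910

[21; 1,1,5,1,1,1,5,1,1,42] for √464; ℓ=10 ⇒ convergent index 9
i=0: a=21 ⇒ p=21, q=1
…
i=2: a=1 ⇒ p=43, q=2
i=3: a=5 ⇒ p=237, q=11
i=4: a=1 ⇒ p=280, q=13
i=5: a=1 ⇒ p=517, q=24
…
i=7: a=5 ⇒ p=4502, q=209
i=8: a=1 ⇒ p=5299, q=246
i=9: a=1 ⇒ p=9801, q=455
(x₁, y₁) = (9801, 455);  9801² − 464·455² = 1 ✓
n=2: (9801,455)∘(9801,455) = (9801·9801+464·455·455, 9801·455+455·9801) = (192119201,8918910)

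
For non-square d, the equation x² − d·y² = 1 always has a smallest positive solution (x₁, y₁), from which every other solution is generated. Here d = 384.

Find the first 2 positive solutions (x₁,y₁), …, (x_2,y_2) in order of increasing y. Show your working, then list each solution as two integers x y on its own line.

[19; 1,1,2,9,2,1,1,38] for √384; ℓ=8 ⇒ convergent index 7
step 0: (19, 1)  from 19·(1,0) + (0,1)
step 1: (20, 1)  from 1·(19,1) + (1,0)
step 2: (39, 2)  from 1·(20,1) + (19,1)
…
step 4: (921, 47)  from 9·(98,5) + (39,2)
step 5: (1940, 99)  from 2·(921,47) + (98,5)
step 6: (2861, 146)  from 1·(1940,99) + (921,47)
step 7: (4801, 245)  from 1·(2861,146) + (1940,99)
→ (4801, 245).  Check: 4801²=23049601, 384·245²=23049600, difference 1.
k=2:  x_2 = 4801·4801+384·245·245 = 46099201,  y_2 = 4801·245+245·4801 = 2352490

4801 245
46099201 2352490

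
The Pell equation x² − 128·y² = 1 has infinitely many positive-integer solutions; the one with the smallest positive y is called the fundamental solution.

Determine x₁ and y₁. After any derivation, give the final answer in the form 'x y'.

d=128: √d = [11; 3,5,3,22] (ℓ=4, even), read p_3/q_3
step 0: (11, 1)  from 11·(1,0) + (0,1)
step 1: (34, 3)  from 3·(11,1) + (1,0)
step 2: (181, 16)  from 5·(34,3) + (11,1)
step 3: (577, 51)  from 3·(181,16) + (34,3)
fundamental: x₁=577, y₁=51  (since 332929 − 128·2601 = 1)

577 51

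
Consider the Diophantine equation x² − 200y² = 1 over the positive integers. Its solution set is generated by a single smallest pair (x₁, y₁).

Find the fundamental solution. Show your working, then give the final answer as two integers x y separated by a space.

√200 → a₀=14, period (7,28); ℓ=2 even so k=1
k=0  a_k=14  p_k/q_k = 14/1
k=1  a_k=7  p_k/q_k = 99/7
(x₁, y₁) = (99, 7);  99² − 200·7² = 1 ✓

99 7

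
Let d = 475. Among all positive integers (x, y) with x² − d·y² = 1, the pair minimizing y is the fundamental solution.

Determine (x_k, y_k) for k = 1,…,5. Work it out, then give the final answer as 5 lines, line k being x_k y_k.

57799 2652
6681448801 306565896
772362118440199 35438404443156
89283516160768675201 4096608676513381392
10320995900380175197444999 473559769752155457709260

[21; 1,3,1,6,2,6,1,3,1,42] for √475; ℓ=10 ⇒ convergent index 9
i=0: a=21 ⇒ p=21, q=1
i=1: a=1 ⇒ p=22, q=1
i=2: a=3 ⇒ p=87, q=4
…
i=4: a=6 ⇒ p=741, q=34
i=5: a=2 ⇒ p=1591, q=73
…
i=7: a=1 ⇒ p=11878, q=545
i=8: a=3 ⇒ p=45921, q=2107
i=9: a=1 ⇒ p=57799, q=2652
fundamental: x₁=57799, y₁=2652  (since 3340724401 − 475·7033104 = 1)
(57799+2652√475)^2 = 6681448801 + 306565896√475
(57799+2652√475)^3 = 772362118440199 + 35438404443156√475
(57799+2652√475)^4 = 89283516160768675201 + 4096608676513381392√475
(57799+2652√475)^5 = 10320995900380175197444999 + 473559769752155457709260√475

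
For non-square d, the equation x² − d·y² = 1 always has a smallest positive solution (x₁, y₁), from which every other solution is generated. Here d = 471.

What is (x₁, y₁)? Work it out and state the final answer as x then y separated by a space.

√471 → a₀=21, period (1,2,2,1,3,…,2,1,42); ℓ=14 even so k=13
k=0  a_k=21  p_k/q_k = 21/1
k=1  a_k=1  p_k/q_k = 22/1
k=2  a_k=2  p_k/q_k = 65/3
…
k=12  a_k=2  p_k/q_k = 5506953/253747
k=13  a_k=1  p_k/q_k = 7838695/361188
fundamental: x₁=7838695, y₁=361188  (since 61445139303025 − 471·130456771344 = 1)

7838695 361188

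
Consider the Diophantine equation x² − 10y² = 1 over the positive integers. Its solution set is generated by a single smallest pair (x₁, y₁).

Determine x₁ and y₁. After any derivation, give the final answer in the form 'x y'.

d=10: √d = [3; 6] (ℓ=1, odd), read p_1/q_1
step 0: (3, 1)  from 3·(1,0) + (0,1)
step 1: (19, 6)  from 6·(3,1) + (1,0)
(x₁, y₁) = (19, 6);  19² − 10·6² = 1 ✓

19 6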